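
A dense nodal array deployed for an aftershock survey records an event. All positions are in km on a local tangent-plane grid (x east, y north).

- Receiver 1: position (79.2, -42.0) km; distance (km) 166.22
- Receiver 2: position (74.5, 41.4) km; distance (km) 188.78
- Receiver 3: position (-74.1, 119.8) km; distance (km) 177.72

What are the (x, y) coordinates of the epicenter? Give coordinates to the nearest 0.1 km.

Circle about each station: (x − 79.2)² + (y + 42.0)² = 166.22²; (x − 74.5)² + (y − 41.4)² = 188.78²; (x + 74.1)² + (y − 119.8)² = 177.72².
Subtracting pairs of circle equations eliminates x²+y² and gives linear equations (the radical axes):
-9.4 x + 166.8 y = -8781.23
-306.6 x + 323.6 y = 7850.90
Solving the 2×2 system: x ≈ -86.3, y ≈ -57.5 km.
Check against Receiver 1 (with the unrounded x, y): √((x − 79.2)²+(y + 42.0)²) = 166.23 ≈ 166.22 km. ✓

-86.3 km east, -57.5 km north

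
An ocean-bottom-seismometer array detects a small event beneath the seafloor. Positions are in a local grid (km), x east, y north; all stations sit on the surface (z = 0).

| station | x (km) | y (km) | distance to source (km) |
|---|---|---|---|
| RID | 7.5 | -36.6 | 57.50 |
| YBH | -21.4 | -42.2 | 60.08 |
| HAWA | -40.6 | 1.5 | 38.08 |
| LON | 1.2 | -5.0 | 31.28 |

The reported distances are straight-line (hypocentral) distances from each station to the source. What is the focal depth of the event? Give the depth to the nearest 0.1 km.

Each station gives a sphere (x−x_i)² + (y−y_i)² + z² = d_i² (stations at z=0).
Subtracting the RID sphere from YBH and HAWA: z² cancels, leaving linear equations in x and y:
-57.8 x − 11.2 y = 539.63
-96.2 x + 76.2 y = 2110.96
Solving: x ≈ -11.814, y ≈ 12.788 km (keep extra digits for the depth step; rounded: -11.8, 12.8).
Then from the RID sphere: z² = 57.50² − (x − 7.5)² − (y + 36.6)² with x = -11.814, y = 12.788, so z ≈ 22.227 ≈ 22.2 km.

z ≈ 22.2 km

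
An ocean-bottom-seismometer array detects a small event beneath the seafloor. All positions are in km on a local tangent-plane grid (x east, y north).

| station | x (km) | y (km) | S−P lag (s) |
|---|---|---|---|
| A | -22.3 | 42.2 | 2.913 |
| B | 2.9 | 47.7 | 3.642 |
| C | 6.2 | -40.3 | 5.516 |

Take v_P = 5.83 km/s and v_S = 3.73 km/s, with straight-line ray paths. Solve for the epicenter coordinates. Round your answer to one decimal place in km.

Distance from S−P lag: d = Δt · v_P v_S / (v_P − v_S) = Δt · (5.83·3.73)/(5.83−3.73) ≈ 10.3552·Δt.
So d_A = 30.16, d_B = 37.71, d_C = 57.12 km.
Circle about each station: (x + 22.3)² + (y − 42.2)² = 30.16²; (x − 2.9)² + (y − 47.7)² = 37.71²; (x − 6.2)² + (y + 40.3)² = 57.12².
Subtracting the A equation from the B and C equations removes the quadratic terms:
50.4 x + 11.0 y = -506.85
57.0 x − 165.0 y = -2968.67
Solving the 2×2 system: x ≈ -13.0, y ≈ 13.5 km.

(-13.0, 13.5)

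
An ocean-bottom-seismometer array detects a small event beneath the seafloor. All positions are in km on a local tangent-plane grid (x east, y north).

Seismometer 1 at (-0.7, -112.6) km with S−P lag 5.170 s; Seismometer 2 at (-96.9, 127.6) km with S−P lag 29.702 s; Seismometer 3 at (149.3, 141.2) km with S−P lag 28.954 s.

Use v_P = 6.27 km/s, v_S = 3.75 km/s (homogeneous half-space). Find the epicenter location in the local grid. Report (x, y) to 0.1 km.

47.4 km east, -109.0 km north

Distance from S−P lag: d = Δt · v_P v_S / (v_P − v_S) = Δt · (6.27·3.75)/(6.27−3.75) ≈ 9.3304·Δt.
So d_Seismometer 1 = 48.24, d_Seismometer 2 = 277.13, d_Seismometer 3 = 270.15 km.
Circle about each station: (x + 0.7)² + (y + 112.6)² = 48.24²; (x + 96.9)² + (y − 127.6)² = 277.13²; (x − 149.3)² + (y − 141.2)² = 270.15².
Subtracting the Seismometer 1 equation from the Seismometer 2 and Seismometer 3 equations removes the quadratic terms:
-192.4 x + 480.4 y = -61481.82
300.0 x + 507.6 y = -41105.24
Solving the 2×2 system: x ≈ 47.4, y ≈ -109.0 km.
Check against Seismometer 1 (with the unrounded x, y): √((x + 0.7)²+(y + 112.6)²) = 48.24 ≈ 48.24 km. ✓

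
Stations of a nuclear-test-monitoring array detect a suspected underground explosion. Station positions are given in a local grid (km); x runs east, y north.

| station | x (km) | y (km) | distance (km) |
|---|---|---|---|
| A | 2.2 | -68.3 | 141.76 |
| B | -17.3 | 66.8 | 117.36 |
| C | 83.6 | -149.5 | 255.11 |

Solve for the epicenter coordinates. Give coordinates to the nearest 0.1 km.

Circle about each station: (x − 2.2)² + (y + 68.3)² = 141.76²; (x + 17.3)² + (y − 66.8)² = 117.36²; (x − 83.6)² + (y + 149.5)² = 255.11².
Subtracting pairs of circle equations eliminates x²+y² and gives linear equations (the radical axes):
-39.0 x + 270.2 y = 6414.33
162.8 x − 162.4 y = -20315.73
Solving the 2×2 system: x ≈ -118.1, y ≈ 6.7 km.
Check against A (with the unrounded x, y): √((x − 2.2)²+(y + 68.3)²) = 141.77 ≈ 141.76 km. ✓

(-118.1, 6.7)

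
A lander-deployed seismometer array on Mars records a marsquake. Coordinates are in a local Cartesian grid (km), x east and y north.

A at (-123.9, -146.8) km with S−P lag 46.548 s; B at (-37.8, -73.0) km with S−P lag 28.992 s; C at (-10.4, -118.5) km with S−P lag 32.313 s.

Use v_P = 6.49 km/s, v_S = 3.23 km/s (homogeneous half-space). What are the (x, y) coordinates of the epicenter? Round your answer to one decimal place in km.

Distance from S−P lag: d = Δt · v_P v_S / (v_P − v_S) = Δt · (6.49·3.23)/(6.49−3.23) ≈ 6.4303·Δt.
So d_A = 299.32, d_B = 186.43, d_C = 207.78 km.
Circle about each station: (x + 123.9)² + (y + 146.8)² = 299.32²; (x + 37.8)² + (y + 73.0)² = 186.43²; (x + 10.4)² + (y + 118.5)² = 207.78².
Subtracting the A equation from the B and C equations removes the quadratic terms:
172.2 x + 147.6 y = 24692.71
227.0 x + 56.6 y = 23668.89
Solving the 2×2 system: x ≈ 88.2, y ≈ 64.4 km.

88.2 km east, 64.4 km north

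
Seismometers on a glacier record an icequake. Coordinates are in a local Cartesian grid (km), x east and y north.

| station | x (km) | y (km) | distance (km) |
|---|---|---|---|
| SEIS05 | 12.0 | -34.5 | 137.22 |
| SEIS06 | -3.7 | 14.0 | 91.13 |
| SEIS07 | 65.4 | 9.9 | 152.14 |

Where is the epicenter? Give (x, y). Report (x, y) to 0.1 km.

Circle about each station: (x − 12.0)² + (y + 34.5)² = 137.22²; (x + 3.7)² + (y − 14.0)² = 91.13²; (x − 65.4)² + (y − 9.9)² = 152.14².
Subtracting the SEIS05 equation from the SEIS06 and SEIS07 equations removes the quadratic terms:
-31.4 x + 97.0 y = 9400.09
106.8 x + 88.8 y = -1276.33
Solving the 2×2 system: x ≈ -72.9, y ≈ 73.3 km.

(-72.9, 73.3)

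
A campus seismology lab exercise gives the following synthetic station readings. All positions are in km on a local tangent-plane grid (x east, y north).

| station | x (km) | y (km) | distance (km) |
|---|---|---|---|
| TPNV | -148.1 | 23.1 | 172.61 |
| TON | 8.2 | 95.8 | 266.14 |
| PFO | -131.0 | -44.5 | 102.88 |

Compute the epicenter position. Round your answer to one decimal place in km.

Circle about each station: (x + 148.1)² + (y − 23.1)² = 172.61²; (x − 8.2)² + (y − 95.8)² = 266.14²; (x + 131.0)² + (y + 44.5)² = 102.88².
Subtracting pairs of circle equations eliminates x²+y² and gives linear equations (the radical axes):
312.6 x + 145.4 y = -54258.63
34.2 x − 135.2 y = 15883.95
Solving the 2×2 system: x ≈ -106.4, y ≈ -144.4 km.

x ≈ -106.4 km, y ≈ -144.4 km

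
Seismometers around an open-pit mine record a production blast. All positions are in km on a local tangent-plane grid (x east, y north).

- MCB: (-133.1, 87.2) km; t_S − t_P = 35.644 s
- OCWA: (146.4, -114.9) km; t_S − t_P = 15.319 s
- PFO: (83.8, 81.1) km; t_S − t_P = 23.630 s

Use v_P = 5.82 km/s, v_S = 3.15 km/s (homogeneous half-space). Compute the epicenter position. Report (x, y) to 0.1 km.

Distance from S−P lag: d = Δt · v_P v_S / (v_P − v_S) = Δt · (5.82·3.15)/(5.82−3.15) ≈ 6.8663·Δt.
So d_MCB = 244.74, d_OCWA = 105.18, d_PFO = 162.25 km.
Circle about each station: (x + 133.1)² + (y − 87.2)² = 244.74²; (x − 146.4)² + (y + 114.9)² = 105.18²; (x − 83.8)² + (y − 81.1)² = 162.25².
Subtracting the MCB equation from the OCWA and PFO equations removes the quadratic terms:
559.0 x − 404.2 y = 58150.36
433.8 x − 12.2 y = 21852.81
Solving the 2×2 system: x ≈ 48.2, y ≈ -77.2 km.
Check against MCB (with the unrounded x, y): √((x + 133.1)²+(y − 87.2)²) = 244.74 ≈ 244.74 km. ✓

(48.2, -77.2)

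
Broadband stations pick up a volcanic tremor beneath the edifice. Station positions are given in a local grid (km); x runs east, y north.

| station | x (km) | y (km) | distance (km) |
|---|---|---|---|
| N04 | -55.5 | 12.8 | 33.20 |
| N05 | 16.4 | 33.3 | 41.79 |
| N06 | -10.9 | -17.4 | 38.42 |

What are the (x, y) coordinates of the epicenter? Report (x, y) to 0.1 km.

x ≈ -22.9 km, y ≈ 19.1 km

Circle about each station: (x + 55.5)² + (y − 12.8)² = 33.20²; (x − 16.4)² + (y − 33.3)² = 41.79²; (x + 10.9)² + (y + 17.4)² = 38.42².
Subtracting pairs of circle equations eliminates x²+y² and gives linear equations (the radical axes):
143.8 x + 41.0 y = -2510.40
89.2 x − 60.4 y = -3196.38
Solving the 2×2 system: x ≈ -22.9, y ≈ 19.1 km.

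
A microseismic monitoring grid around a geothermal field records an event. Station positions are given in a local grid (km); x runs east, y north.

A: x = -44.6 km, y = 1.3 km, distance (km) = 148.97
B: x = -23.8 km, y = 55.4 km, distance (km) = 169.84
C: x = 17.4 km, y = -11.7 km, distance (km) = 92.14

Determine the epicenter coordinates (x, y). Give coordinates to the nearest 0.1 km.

x ≈ 81.7 km, y ≈ -77.7 km

Circle about each station: (x + 44.6)² + (y − 1.3)² = 148.97²; (x + 23.8)² + (y − 55.4)² = 169.84²; (x − 17.4)² + (y + 11.7)² = 92.14².
Subtracting pairs of circle equations eliminates x²+y² and gives linear equations (the radical axes):
41.6 x + 108.2 y = -5008.81
124.0 x − 26.0 y = 12151.08
Solving the 2×2 system: x ≈ 81.7, y ≈ -77.7 km.
Check against A (with the unrounded x, y): √((x + 44.6)²+(y − 1.3)²) = 148.97 ≈ 148.97 km. ✓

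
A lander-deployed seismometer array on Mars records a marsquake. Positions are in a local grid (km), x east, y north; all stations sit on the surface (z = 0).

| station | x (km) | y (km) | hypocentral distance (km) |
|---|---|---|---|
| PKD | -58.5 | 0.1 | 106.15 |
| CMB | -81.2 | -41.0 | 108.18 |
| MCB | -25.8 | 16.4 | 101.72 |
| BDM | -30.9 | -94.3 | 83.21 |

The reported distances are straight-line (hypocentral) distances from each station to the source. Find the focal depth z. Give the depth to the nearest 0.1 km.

z ≈ 65.1 km

Each station gives a sphere (x−x_i)² + (y−y_i)² + z² = d_i² (stations at z=0).
Subtracting the PKD sphere from CMB and MCB: z² cancels, leaving linear equations in x and y:
-45.4 x − 82.2 y = 4417.09
65.4 x + 32.6 y = -1566.80
Solving: x ≈ 3.903, y ≈ -55.892 km (keep extra digits for the depth step; rounded: 3.9, -55.9).
Then from the PKD sphere: z² = 106.15² − (x + 58.5)² − (y − 0.1)² with x = 3.903, y = -55.892, so z ≈ 65.104 ≈ 65.1 km.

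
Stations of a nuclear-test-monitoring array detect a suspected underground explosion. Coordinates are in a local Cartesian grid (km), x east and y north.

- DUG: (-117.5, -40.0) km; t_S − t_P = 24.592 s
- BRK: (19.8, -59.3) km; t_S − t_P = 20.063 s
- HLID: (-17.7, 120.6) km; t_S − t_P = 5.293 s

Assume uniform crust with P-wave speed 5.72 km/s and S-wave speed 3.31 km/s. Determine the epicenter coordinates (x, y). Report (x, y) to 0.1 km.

Distance from S−P lag: d = Δt · v_P v_S / (v_P − v_S) = Δt · (5.72·3.31)/(5.72−3.31) ≈ 7.8561·Δt.
So d_DUG = 193.20, d_BRK = 157.62, d_HLID = 41.58 km.
Circle about each station: (x + 117.5)² + (y + 40.0)² = 193.20²; (x − 19.8)² + (y + 59.3)² = 157.62²; (x + 17.7)² + (y − 120.6)² = 41.58².
Subtracting pairs of circle equations eliminates x²+y² and gives linear equations (the radical axes):
274.6 x − 38.6 y = 984.46
199.6 x + 321.2 y = 35048.74
Solving the 2×2 system: x ≈ 17.4, y ≈ 98.3 km.
Check against DUG (with the unrounded x, y): √((x + 117.5)²+(y + 40.0)²) = 193.20 ≈ 193.20 km. ✓

(17.4, 98.3)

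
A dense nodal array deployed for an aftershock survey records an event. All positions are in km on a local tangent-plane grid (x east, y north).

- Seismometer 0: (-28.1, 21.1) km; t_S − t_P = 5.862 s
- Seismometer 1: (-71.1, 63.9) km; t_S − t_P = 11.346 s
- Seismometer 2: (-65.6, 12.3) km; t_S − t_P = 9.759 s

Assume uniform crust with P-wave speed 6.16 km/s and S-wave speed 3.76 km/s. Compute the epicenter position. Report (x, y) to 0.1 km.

x ≈ 28.4 km, y ≈ 18.2 km

Distance from S−P lag: d = Δt · v_P v_S / (v_P − v_S) = Δt · (6.16·3.76)/(6.16−3.76) ≈ 9.6507·Δt.
So d_Seismometer 0 = 56.57, d_Seismometer 1 = 109.50, d_Seismometer 2 = 94.18 km.
Circle about each station: (x + 28.1)² + (y − 21.1)² = 56.57²; (x + 71.1)² + (y − 63.9)² = 109.50²; (x + 65.6)² + (y − 12.3)² = 94.18².
Subtracting pairs of circle equations eliminates x²+y² and gives linear equations (the radical axes):
-86.0 x + 85.6 y = -886.49
-75.0 x − 17.6 y = -2449.88
Solving the 2×2 system: x ≈ 28.4, y ≈ 18.2 km.
Check against Seismometer 0 (with the unrounded x, y): √((x + 28.1)²+(y − 21.1)²) = 56.58 ≈ 56.57 km. ✓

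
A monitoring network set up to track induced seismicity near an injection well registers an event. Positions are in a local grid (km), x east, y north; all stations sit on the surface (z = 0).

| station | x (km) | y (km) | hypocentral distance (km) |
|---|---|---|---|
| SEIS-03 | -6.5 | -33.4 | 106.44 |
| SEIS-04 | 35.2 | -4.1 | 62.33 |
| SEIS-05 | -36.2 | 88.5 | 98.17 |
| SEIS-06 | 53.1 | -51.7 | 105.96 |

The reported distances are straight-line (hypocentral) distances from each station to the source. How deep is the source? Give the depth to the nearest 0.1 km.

z ≈ 18.1 km

Each station gives a sphere (x−x_i)² + (y−y_i)² + z² = d_i² (stations at z=0).
Subtracting the SEIS-03 sphere from SEIS-04 and SEIS-05: z² cancels, leaving linear equations in x and y:
83.4 x + 58.6 y = 7542.48
-59.4 x + 243.8 y = 9677.00
Solving: x ≈ 53.405, y ≈ 52.704 km (keep extra digits for the depth step; rounded: 53.4, 52.7).
Then from the SEIS-03 sphere: z² = 106.44² − (x + 6.5)² − (y + 33.4)² with x = 53.405, y = 52.704, so z ≈ 18.082 ≈ 18.1 km.
Check against SEIS-06 (with the unrounded solution): distance 105.96 ≈ 105.96 km. ✓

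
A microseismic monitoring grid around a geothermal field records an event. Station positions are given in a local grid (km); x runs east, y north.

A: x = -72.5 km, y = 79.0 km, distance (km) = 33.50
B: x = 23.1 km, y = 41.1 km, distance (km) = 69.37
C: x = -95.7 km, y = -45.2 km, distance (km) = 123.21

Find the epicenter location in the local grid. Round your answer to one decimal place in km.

x ≈ -41.8 km, y ≈ 65.6 km

Circle about each station: (x + 72.5)² + (y − 79.0)² = 33.50²; (x − 23.1)² + (y − 41.1)² = 69.37²; (x + 95.7)² + (y + 45.2)² = 123.21².
Subtracting pairs of circle equations eliminates x²+y² and gives linear equations (the radical axes):
191.2 x − 75.8 y = -12964.38
-46.4 x − 248.4 y = -14354.17
Solving the 2×2 system: x ≈ -41.8, y ≈ 65.6 km.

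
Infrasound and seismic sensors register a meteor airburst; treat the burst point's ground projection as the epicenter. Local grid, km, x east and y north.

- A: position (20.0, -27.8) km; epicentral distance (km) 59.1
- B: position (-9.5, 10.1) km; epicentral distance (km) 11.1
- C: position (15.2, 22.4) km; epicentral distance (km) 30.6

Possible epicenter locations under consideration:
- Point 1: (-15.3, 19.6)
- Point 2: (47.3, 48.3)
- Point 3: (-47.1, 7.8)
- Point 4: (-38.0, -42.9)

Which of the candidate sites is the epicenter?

Point 1

For each candidate, compare |candidate − station| to the reported distance:
Point 1: residuals A 0.0, B 0.0, C 0.0 → max 0.0 km
Point 2: residuals A 21.7, B 57.4, C 10.6 → max 57.4 km
Point 3: residuals A 16.9, B 26.6, C 33.4 → max 33.4 km
Point 4: residuals A 0.8, B 49.1, C 53.6 → max 53.6 km
Only Point 1 has all residuals ≈ 0.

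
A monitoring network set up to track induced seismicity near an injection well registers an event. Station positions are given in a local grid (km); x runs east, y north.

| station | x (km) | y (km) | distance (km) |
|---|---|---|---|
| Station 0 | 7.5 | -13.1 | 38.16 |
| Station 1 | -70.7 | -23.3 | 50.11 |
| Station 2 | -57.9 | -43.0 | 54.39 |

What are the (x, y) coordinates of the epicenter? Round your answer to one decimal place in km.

x ≈ -27.5 km, y ≈ 2.1 km

Circle about each station: (x − 7.5)² + (y + 13.1)² = 38.16²; (x + 70.7)² + (y + 23.3)² = 50.11²; (x + 57.9)² + (y + 43.0)² = 54.39².
Subtracting the Station 0 equation from the Station 1 and Station 2 equations removes the quadratic terms:
-156.4 x − 20.4 y = 4258.69
-130.8 x − 59.8 y = 3471.46
Solving the 2×2 system: x ≈ -27.5, y ≈ 2.1 km.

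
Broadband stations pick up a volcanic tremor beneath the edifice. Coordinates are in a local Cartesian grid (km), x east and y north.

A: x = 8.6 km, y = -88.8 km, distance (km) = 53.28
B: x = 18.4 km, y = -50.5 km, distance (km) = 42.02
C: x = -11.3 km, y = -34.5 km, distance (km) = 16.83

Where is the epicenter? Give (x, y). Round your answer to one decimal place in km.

Circle about each station: (x − 8.6)² + (y + 88.8)² = 53.28²; (x − 18.4)² + (y + 50.5)² = 42.02²; (x + 11.3)² + (y + 34.5)² = 16.83².
Subtracting the A equation from the B and C equations removes the quadratic terms:
19.6 x + 76.6 y = -3997.51
-39.8 x + 108.6 y = -4085.95
Solving the 2×2 system: x ≈ -23.4, y ≈ -46.2 km.

(-23.4, -46.2)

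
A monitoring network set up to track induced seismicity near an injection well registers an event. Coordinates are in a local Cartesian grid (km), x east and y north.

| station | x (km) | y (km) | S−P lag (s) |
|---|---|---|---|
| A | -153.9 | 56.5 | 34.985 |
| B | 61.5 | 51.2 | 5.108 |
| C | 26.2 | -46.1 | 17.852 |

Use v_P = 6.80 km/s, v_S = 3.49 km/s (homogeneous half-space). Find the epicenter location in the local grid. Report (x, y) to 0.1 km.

Distance from S−P lag: d = Δt · v_P v_S / (v_P − v_S) = Δt · (6.80·3.49)/(6.80−3.49) ≈ 7.1698·Δt.
So d_A = 250.84, d_B = 36.62, d_C = 128.00 km.
Circle about each station: (x + 153.9)² + (y − 56.5)² = 250.84²; (x − 61.5)² + (y − 51.2)² = 36.62²; (x − 26.2)² + (y + 46.1)² = 128.00².
Subtracting pairs of circle equations eliminates x²+y² and gives linear equations (the radical axes):
430.8 x − 10.6 y = 41105.91
360.2 x − 205.2 y = 22470.90
Solving the 2×2 system: x ≈ 96.9, y ≈ 60.6 km.

x ≈ 96.9 km, y ≈ 60.6 km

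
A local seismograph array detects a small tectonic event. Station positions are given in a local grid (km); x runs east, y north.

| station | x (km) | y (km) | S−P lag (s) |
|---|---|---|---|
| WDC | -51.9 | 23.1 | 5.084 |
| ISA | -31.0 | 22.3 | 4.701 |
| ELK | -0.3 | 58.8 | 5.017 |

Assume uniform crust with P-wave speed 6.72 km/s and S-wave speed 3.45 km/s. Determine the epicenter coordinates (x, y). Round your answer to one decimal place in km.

Distance from S−P lag: d = Δt · v_P v_S / (v_P − v_S) = Δt · (6.72·3.45)/(6.72−3.45) ≈ 7.0899·Δt.
So d_WDC = 36.05, d_ISA = 33.33, d_ELK = 35.57 km.
Circle about each station: (x + 51.9)² + (y − 23.1)² = 36.05²; (x + 31.0)² + (y − 22.3)² = 33.33²; (x + 0.3)² + (y − 58.8)² = 35.57².
Subtracting the WDC equation from the ISA and ELK equations removes the quadratic terms:
41.8 x − 1.6 y = -1580.22
103.2 x + 71.4 y = 264.69
Solving the 2×2 system: x ≈ -35.7, y ≈ 55.3 km.
Check against WDC (with the unrounded x, y): √((x + 51.9)²+(y − 23.1)²) = 36.04 ≈ 36.05 km. ✓

-35.7 km east, 55.3 km north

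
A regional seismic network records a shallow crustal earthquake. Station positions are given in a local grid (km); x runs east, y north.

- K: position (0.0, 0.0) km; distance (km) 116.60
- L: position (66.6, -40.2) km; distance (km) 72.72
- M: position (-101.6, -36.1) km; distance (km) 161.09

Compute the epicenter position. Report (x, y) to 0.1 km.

Circle about each station: x² + y² = 116.60²; (x − 66.6)² + (y + 40.2)² = 72.72²; (x + 101.6)² + (y + 36.1)² = 161.09².
Subtracting pairs of circle equations eliminates x²+y² and gives linear equations (the radical axes):
133.2 x − 80.4 y = 14358.96
-203.2 x − 72.2 y = -728.66
Solving the 2×2 system: x ≈ 42.2, y ≈ -108.7 km.

x ≈ 42.2 km, y ≈ -108.7 km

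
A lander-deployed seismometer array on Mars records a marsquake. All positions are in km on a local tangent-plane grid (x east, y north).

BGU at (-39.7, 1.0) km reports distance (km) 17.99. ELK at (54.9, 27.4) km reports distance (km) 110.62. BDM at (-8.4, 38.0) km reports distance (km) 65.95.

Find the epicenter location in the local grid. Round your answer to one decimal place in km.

Circle about each station: (x + 39.7)² + (y − 1.0)² = 17.99²; (x − 54.9)² + (y − 27.4)² = 110.62²; (x + 8.4)² + (y − 38.0)² = 65.95².
Subtracting the BGU equation from the ELK and BDM equations removes the quadratic terms:
189.2 x + 52.8 y = -9725.46
62.6 x + 74.0 y = -4088.29
Solving the 2×2 system: x ≈ -47.1, y ≈ -15.4 km.

x ≈ -47.1 km, y ≈ -15.4 km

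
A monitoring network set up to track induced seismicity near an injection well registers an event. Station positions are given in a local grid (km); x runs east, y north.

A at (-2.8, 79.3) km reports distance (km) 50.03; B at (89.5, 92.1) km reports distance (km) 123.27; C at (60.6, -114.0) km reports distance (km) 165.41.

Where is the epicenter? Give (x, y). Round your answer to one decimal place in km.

-17.9 km east, 31.6 km north

Circle about each station: (x + 2.8)² + (y − 79.3)² = 50.03²; (x − 89.5)² + (y − 92.1)² = 123.27²; (x − 60.6)² + (y + 114.0)² = 165.41².
Subtracting pairs of circle equations eliminates x²+y² and gives linear equations (the radical axes):
184.6 x + 25.6 y = -2496.16
126.8 x − 386.6 y = -14485.44
Solving the 2×2 system: x ≈ -17.9, y ≈ 31.6 km.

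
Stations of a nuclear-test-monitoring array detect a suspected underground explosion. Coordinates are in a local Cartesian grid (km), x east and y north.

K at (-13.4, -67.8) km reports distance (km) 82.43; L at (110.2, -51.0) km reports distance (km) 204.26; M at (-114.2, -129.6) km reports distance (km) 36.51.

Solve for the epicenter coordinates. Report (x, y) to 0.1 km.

Circle about each station: (x + 13.4)² + (y + 67.8)² = 82.43²; (x − 110.2)² + (y + 51.0)² = 204.26²; (x + 114.2)² + (y + 129.6)² = 36.51².
Subtracting the K equation from the L and M equations removes the quadratic terms:
247.2 x + 33.6 y = -24958.80
-201.6 x − 123.6 y = 30523.12
Solving the 2×2 system: x ≈ -86.6, y ≈ -105.7 km.

x ≈ -86.6 km, y ≈ -105.7 km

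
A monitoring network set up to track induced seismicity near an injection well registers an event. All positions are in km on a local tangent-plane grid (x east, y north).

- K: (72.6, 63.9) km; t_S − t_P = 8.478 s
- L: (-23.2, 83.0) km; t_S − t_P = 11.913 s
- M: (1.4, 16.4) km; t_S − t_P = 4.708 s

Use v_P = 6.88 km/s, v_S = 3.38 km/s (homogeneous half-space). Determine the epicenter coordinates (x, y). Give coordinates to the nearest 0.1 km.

x ≈ 31.3 km, y ≈ 25.6 km

Distance from S−P lag: d = Δt · v_P v_S / (v_P − v_S) = Δt · (6.88·3.38)/(6.88−3.38) ≈ 6.6441·Δt.
So d_K = 56.33, d_L = 79.15, d_M = 31.28 km.
Circle about each station: (x − 72.6)² + (y − 63.9)² = 56.33²; (x + 23.2)² + (y − 83.0)² = 79.15²; (x − 1.4)² + (y − 16.4)² = 31.28².
Subtracting the K equation from the L and M equations removes the quadratic terms:
-191.6 x + 38.2 y = -5018.38
-142.4 x − 95.0 y = -6888.42
Solving the 2×2 system: x ≈ 31.3, y ≈ 25.6 km.
Check against K (with the unrounded x, y): √((x − 72.6)²+(y − 63.9)²) = 56.33 ≈ 56.33 km. ✓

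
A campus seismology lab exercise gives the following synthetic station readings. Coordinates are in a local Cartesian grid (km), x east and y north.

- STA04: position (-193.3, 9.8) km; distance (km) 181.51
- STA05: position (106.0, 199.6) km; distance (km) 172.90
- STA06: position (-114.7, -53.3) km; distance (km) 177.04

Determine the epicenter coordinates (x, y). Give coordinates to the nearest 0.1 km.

Circle about each station: (x + 193.3)² + (y − 9.8)² = 181.51²; (x − 106.0)² + (y − 199.6)² = 172.90²; (x + 114.7)² + (y + 53.3)² = 177.04².
Subtracting pairs of circle equations eliminates x²+y² and gives linear equations (the radical axes):
598.6 x + 379.6 y = 16666.70
157.2 x − 126.2 y = -19861.23
Solving the 2×2 system: x ≈ -40.2, y ≈ 107.3 km.

-40.2 km east, 107.3 km north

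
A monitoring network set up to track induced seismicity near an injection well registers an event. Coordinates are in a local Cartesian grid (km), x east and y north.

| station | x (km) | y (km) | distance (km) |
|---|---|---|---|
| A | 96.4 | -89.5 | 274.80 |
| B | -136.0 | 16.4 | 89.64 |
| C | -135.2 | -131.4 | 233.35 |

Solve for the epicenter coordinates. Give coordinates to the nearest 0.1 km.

x ≈ -102.9 km, y ≈ 99.7 km

Circle about each station: (x − 96.4)² + (y + 89.5)² = 274.80²; (x + 136.0)² + (y − 16.4)² = 89.64²; (x + 135.2)² + (y + 131.4)² = 233.35².
Subtracting the A equation from the B and C equations removes the quadratic terms:
-464.8 x + 211.8 y = 68941.46
-463.2 x − 83.8 y = 39304.61
Solving the 2×2 system: x ≈ -102.9, y ≈ 99.7 km.
Check against A (with the unrounded x, y): √((x − 96.4)²+(y + 89.5)²) = 274.80 ≈ 274.80 km. ✓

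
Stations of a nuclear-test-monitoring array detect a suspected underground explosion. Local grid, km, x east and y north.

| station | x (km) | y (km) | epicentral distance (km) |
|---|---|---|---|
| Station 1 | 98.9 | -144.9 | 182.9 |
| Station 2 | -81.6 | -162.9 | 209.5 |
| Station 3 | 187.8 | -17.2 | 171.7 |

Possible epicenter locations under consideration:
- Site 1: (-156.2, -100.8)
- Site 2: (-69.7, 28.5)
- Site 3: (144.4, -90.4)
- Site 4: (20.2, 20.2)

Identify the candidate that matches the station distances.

Site 4

For each candidate, compare |candidate − station| to the reported distance:
Site 1: residuals Station 1 76.0, Station 2 112.4, Station 3 182.3 → max 182.3 km
Site 2: residuals Station 1 59.0, Station 2 17.7, Station 3 89.8 → max 89.8 km
Site 3: residuals Station 1 111.9, Station 2 27.8, Station 3 86.6 → max 111.9 km
Site 4: residuals Station 1 0.0, Station 2 0.0, Station 3 0.0 → max 0.0 km
Only Site 4 has all residuals ≈ 0.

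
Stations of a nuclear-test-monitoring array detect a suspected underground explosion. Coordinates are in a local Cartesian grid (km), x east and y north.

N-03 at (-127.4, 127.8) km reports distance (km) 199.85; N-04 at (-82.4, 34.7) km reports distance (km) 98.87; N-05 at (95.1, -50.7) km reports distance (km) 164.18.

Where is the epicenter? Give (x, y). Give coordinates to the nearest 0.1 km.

Circle about each station: (x + 127.4)² + (y − 127.8)² = 199.85²; (x + 82.4)² + (y − 34.7)² = 98.87²; (x − 95.1)² + (y + 50.7)² = 164.18².
Subtracting the N-03 equation from the N-04 and N-05 equations removes the quadratic terms:
90.0 x − 186.2 y = 5595.00
445.0 x − 357.0 y = -7964.15
Solving the 2×2 system: x ≈ -68.6, y ≈ -63.2 km.

-68.6 km east, -63.2 km north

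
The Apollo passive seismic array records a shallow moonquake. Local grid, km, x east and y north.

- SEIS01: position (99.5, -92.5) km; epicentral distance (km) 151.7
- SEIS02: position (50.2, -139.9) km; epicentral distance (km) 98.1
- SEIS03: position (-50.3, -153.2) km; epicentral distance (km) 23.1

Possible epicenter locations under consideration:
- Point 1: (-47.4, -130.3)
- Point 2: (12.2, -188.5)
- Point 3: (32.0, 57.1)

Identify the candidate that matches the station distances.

Point 1

For each candidate, compare |candidate − station| to the reported distance:
Point 1: residuals SEIS01 0.0, SEIS02 0.0, SEIS03 0.0 → max 0.0 km
Point 2: residuals SEIS01 21.9, SEIS02 36.4, SEIS03 48.7 → max 48.7 km
Point 3: residuals SEIS01 12.4, SEIS02 99.7, SEIS03 202.7 → max 202.7 km
Only Point 1 has all residuals ≈ 0.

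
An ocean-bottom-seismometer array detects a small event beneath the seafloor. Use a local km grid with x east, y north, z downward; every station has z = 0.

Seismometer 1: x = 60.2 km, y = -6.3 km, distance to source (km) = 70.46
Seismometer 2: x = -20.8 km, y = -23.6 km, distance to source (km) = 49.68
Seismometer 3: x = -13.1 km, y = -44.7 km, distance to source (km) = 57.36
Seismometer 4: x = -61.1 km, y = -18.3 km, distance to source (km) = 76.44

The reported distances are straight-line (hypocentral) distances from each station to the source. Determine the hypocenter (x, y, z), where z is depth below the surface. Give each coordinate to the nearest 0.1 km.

(2.7, -7.5, 40.7)

Each station gives a sphere (x−x_i)² + (y−y_i)² + z² = d_i² (stations at z=0).
Subtracting the Seismometer 1 sphere from Seismometer 2 and Seismometer 3: z² cancels, leaving linear equations in x and y:
-162.0 x − 34.6 y = -177.62
-146.6 x − 76.8 y = 180.41
Solving: x ≈ 2.698, y ≈ -7.500 km (keep extra digits for the depth step; rounded: 2.7, -7.5).
Then from the Seismometer 1 sphere: z² = 70.46² − (x − 60.2)² − (y + 6.3)² with x = 2.698, y = -7.500, so z ≈ 40.702 ≈ 40.7 km.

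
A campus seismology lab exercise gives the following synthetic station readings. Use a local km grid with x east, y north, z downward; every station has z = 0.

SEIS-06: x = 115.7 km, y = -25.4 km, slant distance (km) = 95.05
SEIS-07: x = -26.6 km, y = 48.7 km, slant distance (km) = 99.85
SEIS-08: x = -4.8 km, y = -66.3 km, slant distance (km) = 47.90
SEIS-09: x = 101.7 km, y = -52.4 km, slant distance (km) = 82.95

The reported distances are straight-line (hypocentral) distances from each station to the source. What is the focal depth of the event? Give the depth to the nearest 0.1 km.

Each station gives a sphere (x−x_i)² + (y−y_i)² + z² = d_i² (stations at z=0).
Subtracting the SEIS-06 sphere from SEIS-07 and SEIS-08: z² cancels, leaving linear equations in x and y:
-284.6 x + 148.2 y = -11887.92
-241.0 x − 81.8 y = -2872.83
Solving: x ≈ 23.699, y ≈ -34.703 km (keep extra digits for the depth step; rounded: 23.7, -34.7).
Then from the SEIS-06 sphere: z² = 95.05² − (x − 115.7)² − (y + 25.4)² with x = 23.699, y = -34.703, so z ≈ 21.995 ≈ 22.0 km.

22.0 km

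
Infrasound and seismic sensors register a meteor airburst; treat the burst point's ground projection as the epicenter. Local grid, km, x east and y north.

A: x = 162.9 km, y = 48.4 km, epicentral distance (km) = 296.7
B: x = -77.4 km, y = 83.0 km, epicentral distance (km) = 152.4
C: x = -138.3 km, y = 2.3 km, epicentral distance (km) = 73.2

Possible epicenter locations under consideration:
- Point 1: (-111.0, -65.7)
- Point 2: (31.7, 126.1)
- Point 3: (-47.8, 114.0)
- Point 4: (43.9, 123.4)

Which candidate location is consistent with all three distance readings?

Point 1

For each candidate, compare |candidate − station| to the reported distance:
Point 1: residuals A 0.0, B 0.0, C 0.1 → max 0.1 km
Point 2: residuals A 144.2, B 35.1, C 137.1 → max 144.2 km
Point 3: residuals A 76.0, B 109.5, C 70.6 → max 109.5 km
Point 4: residuals A 156.0, B 24.5, C 145.6 → max 156.0 km
Only Point 1 has all residuals ≈ 0.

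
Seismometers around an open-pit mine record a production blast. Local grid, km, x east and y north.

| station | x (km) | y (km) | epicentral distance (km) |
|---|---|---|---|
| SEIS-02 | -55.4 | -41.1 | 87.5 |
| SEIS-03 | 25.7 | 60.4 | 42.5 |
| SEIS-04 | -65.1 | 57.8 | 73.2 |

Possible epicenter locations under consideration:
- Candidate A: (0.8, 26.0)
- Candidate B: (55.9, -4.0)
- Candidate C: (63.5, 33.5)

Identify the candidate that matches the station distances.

Candidate A

For each candidate, compare |candidate − station| to the reported distance:
Candidate A: residuals SEIS-02 0.0, SEIS-03 0.0, SEIS-04 0.0 → max 0.0 km
Candidate B: residuals SEIS-02 29.8, SEIS-03 28.6, SEIS-04 62.7 → max 62.7 km
Candidate C: residuals SEIS-02 52.9, SEIS-03 3.9, SEIS-04 57.7 → max 57.7 km
Only Candidate A has all residuals ≈ 0.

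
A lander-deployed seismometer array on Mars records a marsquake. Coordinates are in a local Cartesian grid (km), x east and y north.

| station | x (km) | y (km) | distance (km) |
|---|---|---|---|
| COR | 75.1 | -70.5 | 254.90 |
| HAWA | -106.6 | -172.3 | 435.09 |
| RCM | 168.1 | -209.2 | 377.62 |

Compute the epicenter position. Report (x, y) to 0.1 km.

Circle about each station: (x − 75.1)² + (y + 70.5)² = 254.90²; (x + 106.6)² + (y + 172.3)² = 435.09²; (x − 168.1)² + (y + 209.2)² = 377.62².
Subtracting pairs of circle equations eliminates x²+y² and gives linear equations (the radical axes):
-363.4 x − 203.6 y = -93888.71
186.0 x − 277.4 y = -16210.86
Solving the 2×2 system: x ≈ 164.0, y ≈ 168.4 km.

x ≈ 164.0 km, y ≈ 168.4 km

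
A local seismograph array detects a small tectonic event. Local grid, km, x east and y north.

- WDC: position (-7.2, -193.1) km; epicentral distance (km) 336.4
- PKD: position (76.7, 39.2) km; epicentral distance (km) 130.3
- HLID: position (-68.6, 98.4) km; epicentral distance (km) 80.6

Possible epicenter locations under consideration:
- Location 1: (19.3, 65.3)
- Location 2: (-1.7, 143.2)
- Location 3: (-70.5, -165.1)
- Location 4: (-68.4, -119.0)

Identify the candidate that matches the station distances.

Location 2

For each candidate, compare |candidate − station| to the reported distance:
Location 1: residuals WDC 76.6, PKD 67.2, HLID 13.3 → max 76.6 km
Location 2: residuals WDC 0.1, PKD 0.1, HLID 0.1 → max 0.1 km
Location 3: residuals WDC 267.2, PKD 121.5, HLID 182.9 → max 267.2 km
Location 4: residuals WDC 240.3, PKD 84.4, HLID 136.8 → max 240.3 km
Only Location 2 has all residuals ≈ 0.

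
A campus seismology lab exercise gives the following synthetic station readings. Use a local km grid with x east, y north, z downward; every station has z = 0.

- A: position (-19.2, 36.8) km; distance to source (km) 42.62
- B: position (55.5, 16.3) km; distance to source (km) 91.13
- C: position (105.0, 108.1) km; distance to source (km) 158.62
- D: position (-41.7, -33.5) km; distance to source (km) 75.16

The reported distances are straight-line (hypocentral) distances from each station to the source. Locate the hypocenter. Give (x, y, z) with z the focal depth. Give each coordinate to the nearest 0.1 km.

Each station gives a sphere (x−x_i)² + (y−y_i)² + z² = d_i² (stations at z=0).
Subtracting the A sphere from B and C: z² cancels, leaving linear equations in x and y:
149.4 x − 41.0 y = -4865.15
248.4 x + 142.6 y = -2356.11
Solving: x ≈ -25.100, y ≈ 27.200 km (keep extra digits for the depth step; rounded: -25.1, 27.2).
Then from the A sphere: z² = 42.62² − (x + 19.2)² − (y − 36.8)² with x = -25.100, y = 27.200, so z ≈ 41.103 ≈ 41.1 km.
Check against D (with the unrounded solution): distance 75.16 ≈ 75.16 km. ✓

x ≈ -25.1 km, y ≈ 27.2 km, depth ≈ 41.1 km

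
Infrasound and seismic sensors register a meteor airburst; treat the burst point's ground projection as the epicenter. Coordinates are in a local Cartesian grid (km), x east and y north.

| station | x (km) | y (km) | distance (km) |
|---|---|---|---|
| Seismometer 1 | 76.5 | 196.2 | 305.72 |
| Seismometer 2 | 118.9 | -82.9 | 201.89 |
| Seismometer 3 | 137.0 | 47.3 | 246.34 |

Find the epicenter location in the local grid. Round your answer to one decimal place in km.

(-82.2, -65.1)

Circle about each station: (x − 76.5)² + (y − 196.2)² = 305.72²; (x − 118.9)² + (y + 82.9)² = 201.89²; (x − 137.0)² + (y − 47.3)² = 246.34².
Subtracting pairs of circle equations eliminates x²+y² and gives linear equations (the radical axes):
84.8 x − 558.2 y = 29368.08
121.0 x − 297.8 y = 9440.92
Solving the 2×2 system: x ≈ -82.2, y ≈ -65.1 km.
Check against Seismometer 1 (with the unrounded x, y): √((x − 76.5)²+(y − 196.2)²) = 305.71 ≈ 305.72 km. ✓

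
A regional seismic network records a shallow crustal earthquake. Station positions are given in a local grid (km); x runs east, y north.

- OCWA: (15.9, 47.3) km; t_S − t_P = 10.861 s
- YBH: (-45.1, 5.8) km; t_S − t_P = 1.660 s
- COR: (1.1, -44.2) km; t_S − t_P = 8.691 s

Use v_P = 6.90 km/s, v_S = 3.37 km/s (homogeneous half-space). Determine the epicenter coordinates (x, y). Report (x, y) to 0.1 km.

x ≈ -36.7 km, y ≈ -1.2 km

Distance from S−P lag: d = Δt · v_P v_S / (v_P − v_S) = Δt · (6.90·3.37)/(6.90−3.37) ≈ 6.5873·Δt.
So d_OCWA = 71.54, d_YBH = 10.93, d_COR = 57.25 km.
Circle about each station: (x − 15.9)² + (y − 47.3)² = 71.54²; (x + 45.1)² + (y − 5.8)² = 10.93²; (x − 1.1)² + (y + 44.2)² = 57.25².
Subtracting the OCWA equation from the YBH and COR equations removes the quadratic terms:
-122.0 x − 83.0 y = 4576.06
-29.6 x − 183.0 y = 1305.16
Solving the 2×2 system: x ≈ -36.7, y ≈ -1.2 km.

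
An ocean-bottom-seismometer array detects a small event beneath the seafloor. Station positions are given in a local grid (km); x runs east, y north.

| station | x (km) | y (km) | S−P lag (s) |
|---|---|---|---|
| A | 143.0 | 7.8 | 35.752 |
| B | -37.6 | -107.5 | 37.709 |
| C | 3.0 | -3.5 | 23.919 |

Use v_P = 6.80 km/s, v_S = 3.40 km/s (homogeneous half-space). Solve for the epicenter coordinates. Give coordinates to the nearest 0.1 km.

Distance from S−P lag: d = Δt · v_P v_S / (v_P − v_S) = Δt · (6.80·3.40)/(6.80−3.40) ≈ 6.8000·Δt.
So d_A = 243.11, d_B = 256.42, d_C = 162.65 km.
Circle about each station: (x − 143.0)² + (y − 7.8)² = 243.11²; (x + 37.6)² + (y + 107.5)² = 256.42²; (x − 3.0)² + (y + 3.5)² = 162.65².
Subtracting pairs of circle equations eliminates x²+y² and gives linear equations (the radical axes):
-361.2 x − 230.6 y = -14188.57
-280.0 x − 22.6 y = 12158.86
Solving the 2×2 system: x ≈ -55.4, y ≈ 148.3 km.
Check against A (with the unrounded x, y): √((x − 143.0)²+(y − 7.8)²) = 243.10 ≈ 243.11 km. ✓

(-55.4, 148.3)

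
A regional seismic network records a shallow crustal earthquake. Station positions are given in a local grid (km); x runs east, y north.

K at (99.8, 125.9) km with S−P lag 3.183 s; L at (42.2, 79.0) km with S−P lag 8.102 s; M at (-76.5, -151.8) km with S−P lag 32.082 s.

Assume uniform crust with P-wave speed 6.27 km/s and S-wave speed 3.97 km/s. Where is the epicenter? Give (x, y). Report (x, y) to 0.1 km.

Distance from S−P lag: d = Δt · v_P v_S / (v_P − v_S) = Δt · (6.27·3.97)/(6.27−3.97) ≈ 10.8226·Δt.
So d_K = 34.45, d_L = 87.68, d_M = 347.21 km.
Circle about each station: (x − 99.8)² + (y − 125.9)² = 34.45²; (x − 42.2)² + (y − 79.0)² = 87.68²; (x + 76.5)² + (y + 151.8)² = 347.21².
Subtracting the K equation from the L and M equations removes the quadratic terms:
-115.2 x − 93.8 y = -24289.99
-352.6 x − 555.4 y = -116283.34
Solving the 2×2 system: x ≈ 83.6, y ≈ 156.3 km.
Check against K (with the unrounded x, y): √((x − 99.8)²+(y − 125.9)²) = 34.46 ≈ 34.45 km. ✓

(83.6, 156.3)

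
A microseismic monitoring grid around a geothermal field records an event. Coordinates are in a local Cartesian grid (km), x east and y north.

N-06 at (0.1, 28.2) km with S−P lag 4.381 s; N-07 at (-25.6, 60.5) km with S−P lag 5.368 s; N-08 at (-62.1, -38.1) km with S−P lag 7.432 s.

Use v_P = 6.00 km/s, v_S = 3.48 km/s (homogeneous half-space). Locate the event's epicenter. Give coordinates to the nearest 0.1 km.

Distance from S−P lag: d = Δt · v_P v_S / (v_P − v_S) = Δt · (6.00·3.48)/(6.00−3.48) ≈ 8.2857·Δt.
So d_N-06 = 36.30, d_N-07 = 44.48, d_N-08 = 61.58 km.
Circle about each station: (x − 0.1)² + (y − 28.2)² = 36.30²; (x + 25.6)² + (y − 60.5)² = 44.48²; (x + 62.1)² + (y + 38.1)² = 61.58².
Subtracting the N-06 equation from the N-07 and N-08 equations removes the quadratic terms:
-51.4 x + 64.6 y = 2859.58
-124.4 x − 132.6 y = 2038.36
Solving the 2×2 system: x ≈ -34.4, y ≈ 16.9 km.

(-34.4, 16.9)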